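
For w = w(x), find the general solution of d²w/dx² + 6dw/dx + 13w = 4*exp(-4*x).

Characteristic equation r² + 6r + 13 = 0 has discriminant (6)² - 4·(13) = -16 < 0, so r = -3 ± 2i.
Hence w_h = C1*cos(2*x)*exp(-3*x) + C2*exp(-3*x)*sin(2*x).
Try w_p = A*exp(-4*x). Substituting into the equation and dividing by exp(-4*x) gives A = 4/5, so w_p = 4*exp(-4*x)/5.

w = 4*exp(-4*x)/5 + C1*cos(2*x)*exp(-3*x) + C2*exp(-3*x)*sin(2*x)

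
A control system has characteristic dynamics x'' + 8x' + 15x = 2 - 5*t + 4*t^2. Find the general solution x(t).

x = 1442/3375 - 139*t/225 + 4*t**2/15 + C1*exp(-3*t) + C2*exp(-5*t)

Characteristic equation r² + 8r + 15 = 0 factors as (r + 3)(r + 5) = 0, so r = -3, -5.
Hence x_h = C1*exp(-3*t) + C2*exp(-5*t).
For the particular solution try x_p = A0 + A1*t + A2*t^2. Substituting and matching coefficients of each power of t gives A0 = 1442/3375, A1 = -139/225, A2 = 4/15, so x_p = 1442/3375 - 139*t/225 + 4*t^2/15.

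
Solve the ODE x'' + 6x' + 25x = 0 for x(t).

Characteristic equation r² + 6r + 25 = 0 has discriminant (6)² - 4·(25) = -64 < 0, so r = -3 ± 4i.
Hence x_h = C1*cos(4*t)*exp(-3*t) + C2*exp(-3*t)*sin(4*t).

x = C1*cos(4*t)*exp(-3*t) + C2*exp(-3*t)*sin(4*t)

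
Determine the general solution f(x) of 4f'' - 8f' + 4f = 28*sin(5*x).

f = -42*sin(5*x)/169 + 35*cos(5*x)/338 + C1*exp(x) + C2*x*exp(x)

Divide through by 4: f'' - 2f' + f = 7*sin(5*x).
Characteristic equation r² - 2r + 1 = 0 has discriminant (-2)² - 4·(1) = 0, so r = 1 is a repeated root.
Hence f_h = (C1 + C2*x)*exp(x).
Try f_p = A*cos(5*x) + B*sin(5*x). Substituting and equating the coefficients of cos(5x) and sin(5x) gives A = 35/338, B = -42/169, so f_p = -42*sin(5*x)/169 + 35*cos(5*x)/338.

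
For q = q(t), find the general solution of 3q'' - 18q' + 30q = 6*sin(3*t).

q = 2*sin(3*t)/325 + 36*cos(3*t)/325 + C1*cos(t)*exp(3*t) + C2*exp(3*t)*sin(t)

Divide through by 3: q'' - 6q' + 10q = 2*sin(3*t).
Characteristic equation r² - 6r + 10 = 0 has discriminant (-6)² - 4·(10) = -4 < 0, so r = 3 ± i.
Hence q_h = C1*cos(t)*exp(3*t) + C2*exp(3*t)*sin(t).
Try q_p = A*cos(3*t) + B*sin(3*t). Substituting and equating the coefficients of cos(3t) and sin(3t) gives A = 36/325, B = 2/325, so q_p = 2*sin(3*t)/325 + 36*cos(3*t)/325.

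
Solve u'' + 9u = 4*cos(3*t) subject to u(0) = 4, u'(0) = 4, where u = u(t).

u = 4*cos(3*t) + 4*sin(3*t)/3 + 2*t*sin(3*t)/3

Characteristic equation r² + 9 = 0 has discriminant (0)² - 4·(9) = -36 < 0, so r = ± 3i.
Hence u_h = C1*cos(3*t) + C2*sin(3*t).
Since ±3i are characteristic roots, multiply the trial by t. Try u_p = t*(A*cos(3*t) + B*sin(3*t)). Substituting and equating the coefficients of cos(3t) and sin(3t) gives A = 0, B = 2/3, so u_p = 2*t*sin(3*t)/3.
General solution: u = C1*cos(3*t) + C2*sin(3*t) + 2*t*sin(3*t)/3.
Apply the initial conditions: u(0) = C1 = 4 and u'(0) = 3*C2 = 4. Solving gives C1 = 4, C2 = 4/3.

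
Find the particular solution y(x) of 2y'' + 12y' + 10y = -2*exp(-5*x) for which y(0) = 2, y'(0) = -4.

y = 9*exp(-5*x)/16 + 23*exp(-x)/16 + x*exp(-5*x)/4

Divide through by 2: y'' + 6y' + 5y = -exp(-5*x).
Characteristic equation r² + 6r + 5 = 0 factors as (r + 5)(r + 1) = 0, so r = -5, -1.
Hence y_h = C1*exp(-5*x) + C2*exp(-x).
Since exp(-5*x) solves the homogeneous equation (r = -5 is a root of multiplicity 1), multiply the trial by x. Try y_p = A*x*exp(-5*x). Substituting into the equation and dividing by exp(-5*x) gives A = 1/4, so y_p = x*exp(-5*x)/4.
General solution: y = C1*exp(-5*x) + C2*exp(-x) + x*exp(-5*x)/4.
Apply the initial conditions: y(0) = C1 + C2 = 2 and y'(0) = 1/4 - C2 - 5*C1 = -4. Solving gives C1 = 9/16, C2 = 23/16.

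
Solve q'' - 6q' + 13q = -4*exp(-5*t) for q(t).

Characteristic equation r² - 6r + 13 = 0 has discriminant (-6)² - 4·(13) = -16 < 0, so r = 3 ± 2i.
Hence q_h = C1*cos(2*t)*exp(3*t) + C2*exp(3*t)*sin(2*t).
Try q_p = A*exp(-5*t). Substituting into the equation and dividing by exp(-5*t) gives A = -1/17, so q_p = -exp(-5*t)/17.

q = -exp(-5*t)/17 + C1*cos(2*t)*exp(3*t) + C2*exp(3*t)*sin(2*t)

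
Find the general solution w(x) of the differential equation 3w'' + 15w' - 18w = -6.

w = 1/3 + C1*exp(-6*x) + C2*exp(x)

Divide through by 3: w'' + 5w' - 6w = -2.
Characteristic equation r² + 5r - 6 = 0 factors as (r + 6)(r - 1) = 0, so r = -6, 1.
Hence w_h = C1*exp(-6*x) + C2*exp(x).
For the particular solution try w_p = A0. Substituting and matching coefficients of each power of x gives A0 = 1/3, so w_p = 1/3.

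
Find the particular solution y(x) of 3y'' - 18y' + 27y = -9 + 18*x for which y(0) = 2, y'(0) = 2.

y = 1/9 + 2*x/3 + 17*exp(3*x)/9 - 13*x*exp(3*x)/3

Divide through by 3: y'' - 6y' + 9y = -3 + 6*x.
Characteristic equation r² - 6r + 9 = 0 has discriminant (-6)² - 4·(9) = 0, so r = 3 is a repeated root.
Hence y_h = (C1 + C2*x)*exp(3*x).
For the particular solution try y_p = A0 + A1*x. Substituting and matching coefficients of each power of x gives A0 = 1/9, A1 = 2/3, so y_p = 1/9 + 2*x/3.
General solution: y = 1/9 + 2*x/3 + C1*exp(3*x) + C2*x*exp(3*x).
Apply the initial conditions: y(0) = 1/9 + C1 = 2 and y'(0) = 2/3 + C2 + 3*C1 = 2. Solving gives C1 = 17/9, C2 = -13/3.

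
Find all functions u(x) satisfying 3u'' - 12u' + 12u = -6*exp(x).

Divide through by 3: u'' - 4u' + 4u = -2*exp(x).
Characteristic equation r² - 4r + 4 = 0 has discriminant (-4)² - 4·(4) = 0, so r = 2 is a repeated root.
Hence u_h = (C1 + C2*x)*exp(2*x).
Try u_p = A*exp(x). Substituting into the equation and dividing by exp(x) gives A = -2, so u_p = -2*exp(x).

u = -2*exp(x) + C1*exp(2*x) + C2*x*exp(2*x)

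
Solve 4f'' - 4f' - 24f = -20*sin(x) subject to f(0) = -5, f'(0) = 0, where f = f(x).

f = -21*exp(3*x)/10 - 14*exp(-2*x)/5 - cos(x)/10 + 7*sin(x)/10

Divide through by 4: f'' - f' - 6f = -5*sin(x).
Characteristic equation r² - r - 6 = 0 factors as (r + 2)(r - 3) = 0, so r = -2, 3.
Hence f_h = C1*exp(-2*x) + C2*exp(3*x).
Try f_p = A*cos(x) + B*sin(x). Substituting and equating the coefficients of cos(x) and sin(x) gives A = -1/10, B = 7/10, so f_p = -cos(x)/10 + 7*sin(x)/10.
General solution: f = -cos(x)/10 + 7*sin(x)/10 + C1*exp(-2*x) + C2*exp(3*x).
Apply the initial conditions: f(0) = -1/10 + C1 + C2 = -5 and f'(0) = 7/10 - 2*C1 + 3*C2 = 0. Solving gives C1 = -14/5, C2 = -21/10.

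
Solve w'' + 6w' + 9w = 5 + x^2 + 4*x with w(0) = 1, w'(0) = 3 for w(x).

w = 1/3 + x**2/9 + 2*exp(-3*x)/3 + 8*x/27 + 127*x*exp(-3*x)/27

Characteristic equation r² + 6r + 9 = 0 has discriminant (6)² - 4·(9) = 0, so r = -3 is a repeated root.
Hence w_h = (C1 + C2*x)*exp(-3*x).
For the particular solution try w_p = A0 + A1*x + A2*x^2. Substituting and matching coefficients of each power of x gives A0 = 1/3, A1 = 8/27, A2 = 1/9, so w_p = 1/3 + x^2/9 + 8*x/27.
General solution: w = 1/3 + x^2/9 + 8*x/27 + C1*exp(-3*x) + C2*x*exp(-3*x).
Apply the initial conditions: w(0) = 1/3 + C1 = 1 and w'(0) = 8/27 + C2 - 3*C1 = 3. Solving gives C1 = 2/3, C2 = 127/27.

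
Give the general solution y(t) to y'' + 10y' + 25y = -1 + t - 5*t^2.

Characteristic equation r² + 10r + 25 = 0 has discriminant (10)² - 4·(25) = 0, so r = -5 is a repeated root.
Hence y_h = (C1 + C2*t)*exp(-5*t).
For the particular solution try y_p = A0 + A1*t + A2*t^2. Substituting and matching coefficients of each power of t gives A0 = -13/125, A1 = 1/5, A2 = -1/5, so y_p = -13/125 - t^2/5 + t/5.

y = -13/125 - t**2/5 + t/5 + C1*exp(-5*t) + C2*t*exp(-5*t)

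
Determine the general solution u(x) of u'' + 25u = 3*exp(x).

Characteristic equation r² + 25 = 0 has discriminant (0)² - 4·(25) = -100 < 0, so r = ± 5i.
Hence u_h = C1*cos(5*x) + C2*sin(5*x).
Try u_p = A*exp(x). Substituting into the equation and dividing by exp(x) gives A = 3/26, so u_p = 3*exp(x)/26.

u = 3*exp(x)/26 + C1*cos(5*x) + C2*sin(5*x)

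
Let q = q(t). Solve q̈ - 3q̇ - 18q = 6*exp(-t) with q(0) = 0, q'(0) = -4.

q = -22*exp(6*t)/63 - 3*exp(-t)/7 + 7*exp(-3*t)/9

Characteristic equation r² - 3r - 18 = 0 factors as (r + 3)(r - 6) = 0, so r = -3, 6.
Hence q_h = C1*exp(-3*t) + C2*exp(6*t).
Try q_p = A*exp(-t). Substituting into the equation and dividing by exp(-t) gives A = -3/7, so q_p = -3*exp(-t)/7.
General solution: q = -3*exp(-t)/7 + C1*exp(-3*t) + C2*exp(6*t).
Apply the initial conditions: q(0) = -3/7 + C1 + C2 = 0 and q'(0) = 3/7 - 3*C1 + 6*C2 = -4. Solving gives C1 = 7/9, C2 = -22/63.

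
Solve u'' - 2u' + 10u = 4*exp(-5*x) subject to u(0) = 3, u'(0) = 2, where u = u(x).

Characteristic equation r² - 2r + 10 = 0 has discriminant (-2)² - 4·(10) = -36 < 0, so r = 1 ± 3i.
Hence u_h = C1*cos(3*x)*exp(x) + C2*exp(x)*sin(3*x).
Try u_p = A*exp(-5*x). Substituting into the equation and dividing by exp(-5*x) gives A = 4/45, so u_p = 4*exp(-5*x)/45.
General solution: u = 4*exp(-5*x)/45 + C1*cos(3*x)*exp(x) + C2*exp(x)*sin(3*x).
Apply the initial conditions: u(0) = 4/45 + C1 = 3 and u'(0) = -4/9 + C1 + 3*C2 = 2. Solving gives C1 = 131/45, C2 = -7/45.

u = 4*exp(-5*x)/45 - 7*exp(x)*sin(3*x)/45 + 131*cos(3*x)*exp(x)/45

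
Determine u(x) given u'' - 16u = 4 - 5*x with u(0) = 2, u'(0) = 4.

u = -1/4 + 5*x/16 + 85*exp(-4*x)/128 + 203*exp(4*x)/128

Characteristic equation r² - 16 = 0 factors as (r + 4)(r - 4) = 0, so r = -4, 4.
Hence u_h = C1*exp(-4*x) + C2*exp(4*x).
For the particular solution try u_p = A0 + A1*x. Substituting and matching coefficients of each power of x gives A0 = -1/4, A1 = 5/16, so u_p = -1/4 + 5*x/16.
General solution: u = -1/4 + 5*x/16 + C1*exp(-4*x) + C2*exp(4*x).
Apply the initial conditions: u(0) = -1/4 + C1 + C2 = 2 and u'(0) = 5/16 - 4*C1 + 4*C2 = 4. Solving gives C1 = 85/128, C2 = 203/128.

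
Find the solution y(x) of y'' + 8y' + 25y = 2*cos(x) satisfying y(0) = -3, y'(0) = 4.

Characteristic equation r² + 8r + 25 = 0 has discriminant (8)² - 4·(25) = -36 < 0, so r = -4 ± 3i.
Hence y_h = C1*cos(3*x)*exp(-4*x) + C2*exp(-4*x)*sin(3*x).
Try y_p = A*cos(x) + B*sin(x). Substituting and equating the coefficients of cos(x) and sin(x) gives A = 3/40, B = 1/40, so y_p = sin(x)/40 + 3*cos(x)/40.
General solution: y = sin(x)/40 + 3*cos(x)/40 + C1*cos(3*x)*exp(-4*x) + C2*exp(-4*x)*sin(3*x).
Apply the initial conditions: y(0) = 3/40 + C1 = -3 and y'(0) = 1/40 - 4*C1 + 3*C2 = 4. Solving gives C1 = -123/40, C2 = -111/40.

y = sin(x)/40 + 3*cos(x)/40 - 123*cos(3*x)*exp(-4*x)/40 - 111*exp(-4*x)*sin(3*x)/40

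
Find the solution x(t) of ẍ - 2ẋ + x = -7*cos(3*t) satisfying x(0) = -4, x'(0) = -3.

x = -114*exp(t)/25 + 14*cos(3*t)/25 + 21*sin(3*t)/50 + 3*t*exp(t)/10

Characteristic equation r² - 2r + 1 = 0 has discriminant (-2)² - 4·(1) = 0, so r = 1 is a repeated root.
Hence x_h = (C1 + C2*t)*exp(t).
Try x_p = A*cos(3*t) + B*sin(3*t). Substituting and equating the coefficients of cos(3t) and sin(3t) gives A = 14/25, B = 21/50, so x_p = 14*cos(3*t)/25 + 21*sin(3*t)/50.
General solution: x = 14*cos(3*t)/25 + 21*sin(3*t)/50 + C1*exp(t) + C2*t*exp(t).
Apply the initial conditions: x(0) = 14/25 + C1 = -4 and x'(0) = 63/50 + C1 + C2 = -3. Solving gives C1 = -114/25, C2 = 3/10.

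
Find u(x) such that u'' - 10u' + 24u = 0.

Characteristic equation r² - 10r + 24 = 0 factors as (r - 6)(r - 4) = 0, so r = 6, 4.
Hence u_h = C1*exp(6*x) + C2*exp(4*x).

u = C1*exp(6*x) + C2*exp(4*x)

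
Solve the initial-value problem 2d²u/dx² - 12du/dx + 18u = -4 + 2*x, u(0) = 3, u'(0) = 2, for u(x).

u = -4/27 + x/9 + 85*exp(3*x)/27 - 68*x*exp(3*x)/9

Divide through by 2: u'' - 6u' + 9u = -2 + x.
Characteristic equation r² - 6r + 9 = 0 has discriminant (-6)² - 4·(9) = 0, so r = 3 is a repeated root.
Hence u_h = (C1 + C2*x)*exp(3*x).
For the particular solution try u_p = A0 + A1*x. Substituting and matching coefficients of each power of x gives A0 = -4/27, A1 = 1/9, so u_p = -4/27 + x/9.
General solution: u = -4/27 + x/9 + C1*exp(3*x) + C2*x*exp(3*x).
Apply the initial conditions: u(0) = -4/27 + C1 = 3 and u'(0) = 1/9 + C2 + 3*C1 = 2. Solving gives C1 = 85/27, C2 = -68/9.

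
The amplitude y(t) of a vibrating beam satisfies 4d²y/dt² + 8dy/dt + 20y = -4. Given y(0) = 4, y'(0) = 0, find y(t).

y = -1/5 + 21*cos(2*t)*exp(-t)/5 + 21*exp(-t)*sin(2*t)/10

Divide through by 4: y'' + 2y' + 5y = -1.
Characteristic equation r² + 2r + 5 = 0 has discriminant (2)² - 4·(5) = -16 < 0, so r = -1 ± 2i.
Hence y_h = C1*cos(2*t)*exp(-t) + C2*exp(-t)*sin(2*t).
For the particular solution try y_p = A0. Substituting and matching coefficients of each power of t gives A0 = -1/5, so y_p = -1/5.
General solution: y = -1/5 + C1*cos(2*t)*exp(-t) + C2*exp(-t)*sin(2*t).
Apply the initial conditions: y(0) = -1/5 + C1 = 4 and y'(0) = -C1 + 2*C2 = 0. Solving gives C1 = 21/5, C2 = 21/10.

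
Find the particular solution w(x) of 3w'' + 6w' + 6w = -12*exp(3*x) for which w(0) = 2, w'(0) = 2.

w = -4*exp(3*x)/17 + 38*cos(x)*exp(-x)/17 + 84*exp(-x)*sin(x)/17

Divide through by 3: w'' + 2w' + 2w = -4*exp(3*x).
Characteristic equation r² + 2r + 2 = 0 has discriminant (2)² - 4·(2) = -4 < 0, so r = -1 ± i.
Hence w_h = C1*cos(x)*exp(-x) + C2*exp(-x)*sin(x).
Try w_p = A*exp(3*x). Substituting into the equation and dividing by exp(3*x) gives A = -4/17, so w_p = -4*exp(3*x)/17.
General solution: w = -4*exp(3*x)/17 + C1*cos(x)*exp(-x) + C2*exp(-x)*sin(x).
Apply the initial conditions: w(0) = -4/17 + C1 = 2 and w'(0) = -12/17 + C2 - C1 = 2. Solving gives C1 = 38/17, C2 = 84/17.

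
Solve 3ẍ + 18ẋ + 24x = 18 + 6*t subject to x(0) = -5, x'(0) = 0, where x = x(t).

x = 9/16 - 45*exp(-2*t)/4 + t/4 + 91*exp(-4*t)/16

Divide through by 3: x'' + 6x' + 8x = 6 + 2*t.
Characteristic equation r² + 6r + 8 = 0 factors as (r + 2)(r + 4) = 0, so r = -2, -4.
Hence x_h = C1*exp(-2*t) + C2*exp(-4*t).
For the particular solution try x_p = A0 + A1*t. Substituting and matching coefficients of each power of t gives A0 = 9/16, A1 = 1/4, so x_p = 9/16 + t/4.
General solution: x = 9/16 + t/4 + C1*exp(-2*t) + C2*exp(-4*t).
Apply the initial conditions: x(0) = 9/16 + C1 + C2 = -5 and x'(0) = 1/4 - 4*C2 - 2*C1 = 0. Solving gives C1 = -45/4, C2 = 91/16.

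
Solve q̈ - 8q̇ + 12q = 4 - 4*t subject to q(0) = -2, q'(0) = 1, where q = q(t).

Characteristic equation r² - 8r + 12 = 0 factors as (r - 2)(r - 6) = 0, so r = 2, 6.
Hence q_h = C1*exp(2*t) + C2*exp(6*t).
For the particular solution try q_p = A0 + A1*t. Substituting and matching coefficients of each power of t gives A0 = 1/9, A1 = -1/3, so q_p = 1/9 - t/3.
General solution: q = 1/9 - t/3 + C1*exp(2*t) + C2*exp(6*t).
Apply the initial conditions: q(0) = 1/9 + C1 + C2 = -2 and q'(0) = -1/3 + 2*C1 + 6*C2 = 1. Solving gives C1 = -7/2, C2 = 25/18.

q = 1/9 - 7*exp(2*t)/2 - t/3 + 25*exp(6*t)/18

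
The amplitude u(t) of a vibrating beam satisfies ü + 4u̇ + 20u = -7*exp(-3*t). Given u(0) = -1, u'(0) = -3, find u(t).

u = -7*exp(-3*t)/17 - 23*exp(-2*t)*sin(4*t)/17 - 10*cos(4*t)*exp(-2*t)/17

Characteristic equation r² + 4r + 20 = 0 has discriminant (4)² - 4·(20) = -64 < 0, so r = -2 ± 4i.
Hence u_h = C1*cos(4*t)*exp(-2*t) + C2*exp(-2*t)*sin(4*t).
Try u_p = A*exp(-3*t). Substituting into the equation and dividing by exp(-3*t) gives A = -7/17, so u_p = -7*exp(-3*t)/17.
General solution: u = -7*exp(-3*t)/17 + C1*cos(4*t)*exp(-2*t) + C2*exp(-2*t)*sin(4*t).
Apply the initial conditions: u(0) = -7/17 + C1 = -1 and u'(0) = 21/17 - 2*C1 + 4*C2 = -3. Solving gives C1 = -10/17, C2 = -23/17.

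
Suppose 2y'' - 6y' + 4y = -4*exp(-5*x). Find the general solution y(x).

Divide through by 2: y'' - 3y' + 2y = -2*exp(-5*x).
Characteristic equation r² - 3r + 2 = 0 factors as (r - 1)(r - 2) = 0, so r = 1, 2.
Hence y_h = C1*exp(x) + C2*exp(2*x).
Try y_p = A*exp(-5*x). Substituting into the equation and dividing by exp(-5*x) gives A = -1/21, so y_p = -exp(-5*x)/21.

y = -exp(-5*x)/21 + C1*exp(x) + C2*exp(2*x)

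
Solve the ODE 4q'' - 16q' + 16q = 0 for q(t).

Divide through by 4: q'' - 4q' + 4q = 0.
Characteristic equation r² - 4r + 4 = 0 has discriminant (-4)² - 4·(4) = 0, so r = 2 is a repeated root.
Hence q_h = (C1 + C2*t)*exp(2*t).

q = C1*exp(2*t) + C2*t*exp(2*t)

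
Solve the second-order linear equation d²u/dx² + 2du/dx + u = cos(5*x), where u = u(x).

Characteristic equation r² + 2r + 1 = 0 has discriminant (2)² - 4·(1) = 0, so r = -1 is a repeated root.
Hence u_h = (C1 + C2*x)*exp(-x).
Try u_p = A*cos(5*x) + B*sin(5*x). Substituting and equating the coefficients of cos(5x) and sin(5x) gives A = -6/169, B = 5/338, so u_p = -6*cos(5*x)/169 + 5*sin(5*x)/338.

u = -6*cos(5*x)/169 + 5*sin(5*x)/338 + C1*exp(-x) + C2*x*exp(-x)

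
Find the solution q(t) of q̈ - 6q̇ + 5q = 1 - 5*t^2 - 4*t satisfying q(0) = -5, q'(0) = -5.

q = -81/25 - t**2 - 16*t/5 - 7*exp(t)/4 - exp(5*t)/100

Characteristic equation r² - 6r + 5 = 0 factors as (r - 5)(r - 1) = 0, so r = 5, 1.
Hence q_h = C1*exp(5*t) + C2*exp(t).
For the particular solution try q_p = A0 + A1*t + A2*t^2. Substituting and matching coefficients of each power of t gives A0 = -81/25, A1 = -16/5, A2 = -1, so q_p = -81/25 - t^2 - 16*t/5.
General solution: q = -81/25 - t^2 - 16*t/5 + C1*exp(5*t) + C2*exp(t).
Apply the initial conditions: q(0) = -81/25 + C1 + C2 = -5 and q'(0) = -16/5 + C2 + 5*C1 = -5. Solving gives C1 = -1/100, C2 = -7/4.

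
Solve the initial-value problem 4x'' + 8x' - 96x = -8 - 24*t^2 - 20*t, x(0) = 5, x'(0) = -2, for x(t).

Divide through by 4: x'' + 2x' - 24x = -2 - 6*t^2 - 5*t.
Characteristic equation r² + 2r - 24 = 0 factors as (r - 4)(r + 6) = 0, so r = 4, -6.
Hence x_h = C1*exp(4*t) + C2*exp(-6*t).
For the particular solution try x_p = A0 + A1*t + A2*t^2. Substituting and matching coefficients of each power of t gives A0 = 1/8, A1 = 1/4, A2 = 1/4, so x_p = 1/8 + t/4 + t^2/4.
General solution: x = 1/8 + t/4 + t^2/4 + C1*exp(4*t) + C2*exp(-6*t).
Apply the initial conditions: x(0) = 1/8 + C1 + C2 = 5 and x'(0) = 1/4 - 6*C2 + 4*C1 = -2. Solving gives C1 = 27/10, C2 = 87/40.

x = 1/8 + t/4 + t**2/4 + 27*exp(4*t)/10 + 87*exp(-6*t)/40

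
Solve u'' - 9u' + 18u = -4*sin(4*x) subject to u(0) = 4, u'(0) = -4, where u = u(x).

Characteristic equation r² - 9r + 18 = 0 factors as (r - 3)(r - 6) = 0, so r = 3, 6.
Hence u_h = C1*exp(3*x) + C2*exp(6*x).
Try u_p = A*cos(4*x) + B*sin(4*x). Substituting and equating the coefficients of cos(4x) and sin(4x) gives A = -36/325, B = -2/325, so u_p = -36*cos(4*x)/325 - 2*sin(4*x)/325.
General solution: u = -36*cos(4*x)/325 - 2*sin(4*x)/325 + C1*exp(3*x) + C2*exp(6*x).
Apply the initial conditions: u(0) = -36/325 + C1 + C2 = 4 and u'(0) = -8/325 + 3*C1 + 6*C2 = -4. Solving gives C1 = 716/75, C2 = -212/39.

u = -212*exp(6*x)/39 - 36*cos(4*x)/325 - 2*sin(4*x)/325 + 716*exp(3*x)/75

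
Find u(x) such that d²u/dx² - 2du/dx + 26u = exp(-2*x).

u = exp(-2*x)/34 + C1*cos(5*x)*exp(x) + C2*exp(x)*sin(5*x)

Characteristic equation r² - 2r + 26 = 0 has discriminant (-2)² - 4·(26) = -100 < 0, so r = 1 ± 5i.
Hence u_h = C1*cos(5*x)*exp(x) + C2*exp(x)*sin(5*x).
Try u_p = A*exp(-2*x). Substituting into the equation and dividing by exp(-2*x) gives A = 1/34, so u_p = exp(-2*x)/34.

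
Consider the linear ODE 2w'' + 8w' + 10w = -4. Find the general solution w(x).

w = -2/5 + C1*cos(x)*exp(-2*x) + C2*exp(-2*x)*sin(x)

Divide through by 2: w'' + 4w' + 5w = -2.
Characteristic equation r² + 4r + 5 = 0 has discriminant (4)² - 4·(5) = -4 < 0, so r = -2 ± i.
Hence w_h = C1*cos(x)*exp(-2*x) + C2*exp(-2*x)*sin(x).
For the particular solution try w_p = A0. Substituting and matching coefficients of each power of x gives A0 = -2/5, so w_p = -2/5.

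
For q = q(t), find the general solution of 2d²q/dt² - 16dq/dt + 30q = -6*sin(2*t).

q = -48*cos(2*t)/377 - 33*sin(2*t)/377 + C1*exp(3*t) + C2*exp(5*t)

Divide through by 2: q'' - 8q' + 15q = -3*sin(2*t).
Characteristic equation r² - 8r + 15 = 0 factors as (r - 3)(r - 5) = 0, so r = 3, 5.
Hence q_h = C1*exp(3*t) + C2*exp(5*t).
Try q_p = A*cos(2*t) + B*sin(2*t). Substituting and equating the coefficients of cos(2t) and sin(2t) gives A = -48/377, B = -33/377, so q_p = -48*cos(2*t)/377 - 33*sin(2*t)/377.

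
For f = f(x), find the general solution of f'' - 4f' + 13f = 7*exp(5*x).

f = 7*exp(5*x)/18 + C1*cos(3*x)*exp(2*x) + C2*exp(2*x)*sin(3*x)

Characteristic equation r² - 4r + 13 = 0 has discriminant (-4)² - 4·(13) = -36 < 0, so r = 2 ± 3i.
Hence f_h = C1*cos(3*x)*exp(2*x) + C2*exp(2*x)*sin(3*x).
Try f_p = A*exp(5*x). Substituting into the equation and dividing by exp(5*x) gives A = 7/18, so f_p = 7*exp(5*x)/18.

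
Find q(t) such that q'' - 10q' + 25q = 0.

q = C1*exp(5*t) + C2*t*exp(5*t)

Characteristic equation r² - 10r + 25 = 0 has discriminant (-10)² - 4·(25) = 0, so r = 5 is a repeated root.
Hence q_h = (C1 + C2*t)*exp(5*t).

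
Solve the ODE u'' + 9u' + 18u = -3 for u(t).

Characteristic equation r² + 9r + 18 = 0 factors as (r + 6)(r + 3) = 0, so r = -6, -3.
Hence u_h = C1*exp(-6*t) + C2*exp(-3*t).
For the particular solution try u_p = A0. Substituting and matching coefficients of each power of t gives A0 = -1/6, so u_p = -1/6.

u = -1/6 + C1*exp(-6*t) + C2*exp(-3*t)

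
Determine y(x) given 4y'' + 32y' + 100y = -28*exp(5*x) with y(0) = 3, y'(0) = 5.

Divide through by 4: y'' + 8y' + 25y = -7*exp(5*x).
Characteristic equation r² + 8r + 25 = 0 has discriminant (8)² - 4·(25) = -36 < 0, so r = -4 ± 3i.
Hence y_h = C1*cos(3*x)*exp(-4*x) + C2*exp(-4*x)*sin(3*x).
Try y_p = A*exp(5*x). Substituting into the equation and dividing by exp(5*x) gives A = -7/90, so y_p = -7*exp(5*x)/90.
General solution: y = -7*exp(5*x)/90 + C1*cos(3*x)*exp(-4*x) + C2*exp(-4*x)*sin(3*x).
Apply the initial conditions: y(0) = -7/90 + C1 = 3 and y'(0) = -7/18 - 4*C1 + 3*C2 = 5. Solving gives C1 = 277/90, C2 = 59/10.

y = -7*exp(5*x)/90 + 59*exp(-4*x)*sin(3*x)/10 + 277*cos(3*x)*exp(-4*x)/90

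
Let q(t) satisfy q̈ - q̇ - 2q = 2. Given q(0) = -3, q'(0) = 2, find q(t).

Characteristic equation r² - r - 2 = 0 factors as (r + 1)(r - 2) = 0, so r = -1, 2.
Hence q_h = C1*exp(-t) + C2*exp(2*t).
For the particular solution try q_p = A0. Substituting and matching coefficients of each power of t gives A0 = -1, so q_p = -1.
General solution: q = -1 + C1*exp(-t) + C2*exp(2*t).
Apply the initial conditions: q(0) = -1 + C1 + C2 = -3 and q'(0) = -C1 + 2*C2 = 2. Solving gives C1 = -2, C2 = 0.

q = -1 - 2*exp(-t)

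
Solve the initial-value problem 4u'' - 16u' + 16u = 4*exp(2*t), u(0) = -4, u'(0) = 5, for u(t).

Divide through by 4: u'' - 4u' + 4u = exp(2*t).
Characteristic equation r² - 4r + 4 = 0 has discriminant (-4)² - 4·(4) = 0, so r = 2 is a repeated root.
Hence u_h = (C1 + C2*t)*exp(2*t).
Since exp(2*t) solves the homogeneous equation (r = 2 is a root of multiplicity 2), multiply the trial by t^2. Try u_p = A*t^2*exp(2*t). Substituting into the equation and dividing by exp(2*t) gives A = 1/2, so u_p = t^2*exp(2*t)/2.
General solution: u = C1*exp(2*t) + t^2*exp(2*t)/2 + C2*t*exp(2*t).
Apply the initial conditions: u(0) = C1 = -4 and u'(0) = C2 + 2*C1 = 5. Solving gives C1 = -4, C2 = 13.

u = -4*exp(2*t) + t**2*exp(2*t)/2 + 13*t*exp(2*t)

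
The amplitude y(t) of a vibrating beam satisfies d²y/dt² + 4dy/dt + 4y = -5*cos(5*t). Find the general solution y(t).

y = -100*sin(5*t)/841 + 105*cos(5*t)/841 + C1*exp(-2*t) + C2*t*exp(-2*t)

Characteristic equation r² + 4r + 4 = 0 has discriminant (4)² - 4·(4) = 0, so r = -2 is a repeated root.
Hence y_h = (C1 + C2*t)*exp(-2*t).
Try y_p = A*cos(5*t) + B*sin(5*t). Substituting and equating the coefficients of cos(5t) and sin(5t) gives A = 105/841, B = -100/841, so y_p = -100*sin(5*t)/841 + 105*cos(5*t)/841.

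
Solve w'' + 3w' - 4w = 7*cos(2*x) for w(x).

Characteristic equation r² + 3r - 4 = 0 factors as (r - 1)(r + 4) = 0, so r = 1, -4.
Hence w_h = C1*exp(x) + C2*exp(-4*x).
Try w_p = A*cos(2*x) + B*sin(2*x). Substituting and equating the coefficients of cos(2x) and sin(2x) gives A = -14/25, B = 21/50, so w_p = -14*cos(2*x)/25 + 21*sin(2*x)/50.

w = -14*cos(2*x)/25 + 21*sin(2*x)/50 + C1*exp(x) + C2*exp(-4*x)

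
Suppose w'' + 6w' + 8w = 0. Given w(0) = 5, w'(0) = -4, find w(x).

w = -3*exp(-4*x) + 8*exp(-2*x)

Characteristic equation r² + 6r + 8 = 0 factors as (r + 2)(r + 4) = 0, so r = -2, -4.
Hence w_h = C1*exp(-2*x) + C2*exp(-4*x).
Apply the initial conditions: w(0) = C1 + C2 = 5 and w'(0) = -4*C2 - 2*C1 = -4. Solving gives C1 = 8, C2 = -3.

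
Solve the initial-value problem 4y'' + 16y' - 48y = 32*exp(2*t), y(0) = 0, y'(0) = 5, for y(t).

Divide through by 4: y'' + 4y' - 12y = 8*exp(2*t).
Characteristic equation r² + 4r - 12 = 0 factors as (r + 6)(r - 2) = 0, so r = -6, 2.
Hence y_h = C1*exp(-6*t) + C2*exp(2*t).
Since exp(2*t) solves the homogeneous equation (r = 2 is a root of multiplicity 1), multiply the trial by t. Try y_p = A*t*exp(2*t). Substituting into the equation and dividing by exp(2*t) gives A = 1, so y_p = t*exp(2*t).
General solution: y = C1*exp(-6*t) + C2*exp(2*t) + t*exp(2*t).
Apply the initial conditions: y(0) = C1 + C2 = 0 and y'(0) = 1 - 6*C1 + 2*C2 = 5. Solving gives C1 = -1/2, C2 = 1/2.

y = exp(2*t)/2 - exp(-6*t)/2 + t*exp(2*t)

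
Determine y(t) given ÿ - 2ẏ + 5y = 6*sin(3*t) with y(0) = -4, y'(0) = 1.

Characteristic equation r² - 2r + 5 = 0 has discriminant (-2)² - 4·(5) = -16 < 0, so r = 1 ± 2i.
Hence y_h = C1*cos(2*t)*exp(t) + C2*exp(t)*sin(2*t).
Try y_p = A*cos(3*t) + B*sin(3*t). Substituting and equating the coefficients of cos(3t) and sin(3t) gives A = 9/13, B = -6/13, so y_p = -6*sin(3*t)/13 + 9*cos(3*t)/13.
General solution: y = -6*sin(3*t)/13 + 9*cos(3*t)/13 + C1*cos(2*t)*exp(t) + C2*exp(t)*sin(2*t).
Apply the initial conditions: y(0) = 9/13 + C1 = -4 and y'(0) = -18/13 + C1 + 2*C2 = 1. Solving gives C1 = -61/13, C2 = 46/13.

y = -6*sin(3*t)/13 + 9*cos(3*t)/13 - 61*cos(2*t)*exp(t)/13 + 46*exp(t)*sin(2*t)/13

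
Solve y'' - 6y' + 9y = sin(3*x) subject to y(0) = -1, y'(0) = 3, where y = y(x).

Characteristic equation r² - 6r + 9 = 0 has discriminant (-6)² - 4·(9) = 0, so r = 3 is a repeated root.
Hence y_h = (C1 + C2*x)*exp(3*x).
Try y_p = A*cos(3*x) + B*sin(3*x). Substituting and equating the coefficients of cos(3x) and sin(3x) gives A = 1/18, B = 0, so y_p = cos(3*x)/18.
General solution: y = cos(3*x)/18 + C1*exp(3*x) + C2*x*exp(3*x).
Apply the initial conditions: y(0) = 1/18 + C1 = -1 and y'(0) = C2 + 3*C1 = 3. Solving gives C1 = -19/18, C2 = 37/6.

y = -19*exp(3*x)/18 + cos(3*x)/18 + 37*x*exp(3*x)/6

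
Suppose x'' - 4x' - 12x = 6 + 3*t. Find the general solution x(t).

x = -5/12 - t/4 + C1*exp(6*t) + C2*exp(-2*t)

Characteristic equation r² - 4r - 12 = 0 factors as (r - 6)(r + 2) = 0, so r = 6, -2.
Hence x_h = C1*exp(6*t) + C2*exp(-2*t).
For the particular solution try x_p = A0 + A1*t. Substituting and matching coefficients of each power of t gives A0 = -5/12, A1 = -1/4, so x_p = -5/12 - t/4.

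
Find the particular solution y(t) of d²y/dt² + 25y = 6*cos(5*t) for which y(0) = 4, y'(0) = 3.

y = 4*cos(5*t) + 3*sin(5*t)/5 + 3*t*sin(5*t)/5

Characteristic equation r² + 25 = 0 has discriminant (0)² - 4·(25) = -100 < 0, so r = ± 5i.
Hence y_h = C1*cos(5*t) + C2*sin(5*t).
Since ±5i are characteristic roots, multiply the trial by t. Try y_p = t*(A*cos(5*t) + B*sin(5*t)). Substituting and equating the coefficients of cos(5t) and sin(5t) gives A = 0, B = 3/5, so y_p = 3*t*sin(5*t)/5.
General solution: y = C1*cos(5*t) + C2*sin(5*t) + 3*t*sin(5*t)/5.
Apply the initial conditions: y(0) = C1 = 4 and y'(0) = 5*C2 = 3. Solving gives C1 = 4, C2 = 3/5.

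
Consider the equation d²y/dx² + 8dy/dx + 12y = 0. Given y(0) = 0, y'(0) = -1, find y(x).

y = -exp(-2*x)/4 + exp(-6*x)/4

Characteristic equation r² + 8r + 12 = 0 factors as (r + 6)(r + 2) = 0, so r = -6, -2.
Hence y_h = C1*exp(-6*x) + C2*exp(-2*x).
Apply the initial conditions: y(0) = C1 + C2 = 0 and y'(0) = -6*C1 - 2*C2 = -1. Solving gives C1 = 1/4, C2 = -1/4.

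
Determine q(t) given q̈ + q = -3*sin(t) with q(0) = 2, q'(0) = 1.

Characteristic equation r² + 1 = 0 has discriminant (0)² - 4·(1) = -4 < 0, so r = ± i.
Hence q_h = C1*cos(t) + C2*sin(t).
Since ±1i are characteristic roots, multiply the trial by t. Try q_p = t*(A*cos(t) + B*sin(t)). Substituting and equating the coefficients of cos(t) and sin(t) gives A = 3/2, B = 0, so q_p = 3*t*cos(t)/2.
General solution: q = C1*cos(t) + C2*sin(t) + 3*t*cos(t)/2.
Apply the initial conditions: q(0) = C1 = 2 and q'(0) = 3/2 + C2 = 1. Solving gives C1 = 2, C2 = -1/2.

q = 2*cos(t) - sin(t)/2 + 3*t*cos(t)/2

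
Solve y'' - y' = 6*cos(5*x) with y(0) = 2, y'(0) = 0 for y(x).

Characteristic equation r² - r = 0 factors as (r - 1)r = 0, so r = 1, 0.
Hence y_h = C1*exp(x) + C2.
Try y_p = A*cos(5*x) + B*sin(5*x). Substituting and equating the coefficients of cos(5x) and sin(5x) gives A = -3/13, B = -3/65, so y_p = -3*cos(5*x)/13 - 3*sin(5*x)/65.
General solution: y = C2 - 3*cos(5*x)/13 - 3*sin(5*x)/65 + C1*exp(x).
Apply the initial conditions: y(0) = -3/13 + C1 + C2 = 2 and y'(0) = -3/13 + C1 = 0. Solving gives C1 = 3/13, C2 = 2.

y = 2 - 3*cos(5*x)/13 - 3*sin(5*x)/65 + 3*exp(x)/13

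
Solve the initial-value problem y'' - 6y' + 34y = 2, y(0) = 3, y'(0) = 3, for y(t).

Characteristic equation r² - 6r + 34 = 0 has discriminant (-6)² - 4·(34) = -100 < 0, so r = 3 ± 5i.
Hence y_h = C1*cos(5*t)*exp(3*t) + C2*exp(3*t)*sin(5*t).
For the particular solution try y_p = A0. Substituting and matching coefficients of each power of t gives A0 = 1/17, so y_p = 1/17.
General solution: y = 1/17 + C1*cos(5*t)*exp(3*t) + C2*exp(3*t)*sin(5*t).
Apply the initial conditions: y(0) = 1/17 + C1 = 3 and y'(0) = 3*C1 + 5*C2 = 3. Solving gives C1 = 50/17, C2 = -99/85.

y = 1/17 - 99*exp(3*t)*sin(5*t)/85 + 50*cos(5*t)*exp(3*t)/17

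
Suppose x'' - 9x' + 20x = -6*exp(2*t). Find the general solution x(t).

x = -exp(2*t) + C1*exp(5*t) + C2*exp(4*t)

Characteristic equation r² - 9r + 20 = 0 factors as (r - 5)(r - 4) = 0, so r = 5, 4.
Hence x_h = C1*exp(5*t) + C2*exp(4*t).
Try x_p = A*exp(2*t). Substituting into the equation and dividing by exp(2*t) gives A = -1, so x_p = -exp(2*t).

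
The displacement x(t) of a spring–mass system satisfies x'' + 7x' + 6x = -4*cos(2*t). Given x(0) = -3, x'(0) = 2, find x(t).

Characteristic equation r² + 7r + 6 = 0 factors as (r + 1)(r + 6) = 0, so r = -1, -6.
Hence x_h = C1*exp(-t) + C2*exp(-6*t).
Try x_p = A*cos(2*t) + B*sin(2*t). Substituting and equating the coefficients of cos(2t) and sin(2t) gives A = -1/25, B = -7/25, so x_p = -7*sin(2*t)/25 - cos(2*t)/25.
General solution: x = -7*sin(2*t)/25 - cos(2*t)/25 + C1*exp(-t) + C2*exp(-6*t).
Apply the initial conditions: x(0) = -1/25 + C1 + C2 = -3 and x'(0) = -14/25 - C1 - 6*C2 = 2. Solving gives C1 = -76/25, C2 = 2/25.

x = -76*exp(-t)/25 - 7*sin(2*t)/25 - cos(2*t)/25 + 2*exp(-6*t)/25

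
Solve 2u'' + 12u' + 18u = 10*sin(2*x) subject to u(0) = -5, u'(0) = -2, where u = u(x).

u = -785*exp(-3*x)/169 - 60*cos(2*x)/169 + 25*sin(2*x)/169 - 211*x*exp(-3*x)/13

Divide through by 2: u'' + 6u' + 9u = 5*sin(2*x).
Characteristic equation r² + 6r + 9 = 0 has discriminant (6)² - 4·(9) = 0, so r = -3 is a repeated root.
Hence u_h = (C1 + C2*x)*exp(-3*x).
Try u_p = A*cos(2*x) + B*sin(2*x). Substituting and equating the coefficients of cos(2x) and sin(2x) gives A = -60/169, B = 25/169, so u_p = -60*cos(2*x)/169 + 25*sin(2*x)/169.
General solution: u = -60*cos(2*x)/169 + 25*sin(2*x)/169 + C1*exp(-3*x) + C2*x*exp(-3*x).
Apply the initial conditions: u(0) = -60/169 + C1 = -5 and u'(0) = 50/169 + C2 - 3*C1 = -2. Solving gives C1 = -785/169, C2 = -211/13.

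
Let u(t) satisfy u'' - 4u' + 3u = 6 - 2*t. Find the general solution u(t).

Characteristic equation r² - 4r + 3 = 0 factors as (r - 1)(r - 3) = 0, so r = 1, 3.
Hence u_h = C1*exp(t) + C2*exp(3*t).
For the particular solution try u_p = A0 + A1*t. Substituting and matching coefficients of each power of t gives A0 = 10/9, A1 = -2/3, so u_p = 10/9 - 2*t/3.

u = 10/9 - 2*t/3 + C1*exp(t) + C2*exp(3*t)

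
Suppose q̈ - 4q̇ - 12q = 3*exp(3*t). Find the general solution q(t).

Characteristic equation r² - 4r - 12 = 0 factors as (r - 6)(r + 2) = 0, so r = 6, -2.
Hence q_h = C1*exp(6*t) + C2*exp(-2*t).
Try q_p = A*exp(3*t). Substituting into the equation and dividing by exp(3*t) gives A = -1/5, so q_p = -exp(3*t)/5.

q = -exp(3*t)/5 + C1*exp(6*t) + C2*exp(-2*t)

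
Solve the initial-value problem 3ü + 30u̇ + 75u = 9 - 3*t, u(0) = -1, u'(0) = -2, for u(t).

u = 17/125 - 142*exp(-5*t)/125 - t/25 - 191*t*exp(-5*t)/25

Divide through by 3: u'' + 10u' + 25u = 3 - t.
Characteristic equation r² + 10r + 25 = 0 has discriminant (10)² - 4·(25) = 0, so r = -5 is a repeated root.
Hence u_h = (C1 + C2*t)*exp(-5*t).
For the particular solution try u_p = A0 + A1*t. Substituting and matching coefficients of each power of t gives A0 = 17/125, A1 = -1/25, so u_p = 17/125 - t/25.
General solution: u = 17/125 - t/25 + C1*exp(-5*t) + C2*t*exp(-5*t).
Apply the initial conditions: u(0) = 17/125 + C1 = -1 and u'(0) = -1/25 + C2 - 5*C1 = -2. Solving gives C1 = -142/125, C2 = -191/25.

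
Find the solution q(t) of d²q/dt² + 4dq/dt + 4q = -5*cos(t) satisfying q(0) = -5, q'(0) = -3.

Characteristic equation r² + 4r + 4 = 0 has discriminant (4)² - 4·(4) = 0, so r = -2 is a repeated root.
Hence q_h = (C1 + C2*t)*exp(-2*t).
Try q_p = A*cos(t) + B*sin(t). Substituting and equating the coefficients of cos(t) and sin(t) gives A = -3/5, B = -4/5, so q_p = -4*sin(t)/5 - 3*cos(t)/5.
General solution: q = -4*sin(t)/5 - 3*cos(t)/5 + C1*exp(-2*t) + C2*t*exp(-2*t).
Apply the initial conditions: q(0) = -3/5 + C1 = -5 and q'(0) = -4/5 + C2 - 2*C1 = -3. Solving gives C1 = -22/5, C2 = -11.

q = -22*exp(-2*t)/5 - 4*sin(t)/5 - 3*cos(t)/5 - 11*t*exp(-2*t)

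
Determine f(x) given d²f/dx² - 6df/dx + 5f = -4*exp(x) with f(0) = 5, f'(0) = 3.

Characteristic equation r² - 6r + 5 = 0 factors as (r - 5)(r - 1) = 0, so r = 5, 1.
Hence f_h = C1*exp(5*x) + C2*exp(x).
Since exp(x) solves the homogeneous equation (r = 1 is a root of multiplicity 1), multiply the trial by x. Try f_p = A*x*exp(x). Substituting into the equation and dividing by exp(x) gives A = 1, so f_p = x*exp(x).
General solution: f = C1*exp(5*x) + C2*exp(x) + x*exp(x).
Apply the initial conditions: f(0) = C1 + C2 = 5 and f'(0) = 1 + C2 + 5*C1 = 3. Solving gives C1 = -3/4, C2 = 23/4.

f = -3*exp(5*x)/4 + 23*exp(x)/4 + x*exp(x)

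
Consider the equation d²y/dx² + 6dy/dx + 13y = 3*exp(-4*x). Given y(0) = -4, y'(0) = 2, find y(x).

Characteristic equation r² + 6r + 13 = 0 has discriminant (6)² - 4·(13) = -16 < 0, so r = -3 ± 2i.
Hence y_h = C1*cos(2*x)*exp(-3*x) + C2*exp(-3*x)*sin(2*x).
Try y_p = A*exp(-4*x). Substituting into the equation and dividing by exp(-4*x) gives A = 3/5, so y_p = 3*exp(-4*x)/5.
General solution: y = 3*exp(-4*x)/5 + C1*cos(2*x)*exp(-3*x) + C2*exp(-3*x)*sin(2*x).
Apply the initial conditions: y(0) = 3/5 + C1 = -4 and y'(0) = -12/5 - 3*C1 + 2*C2 = 2. Solving gives C1 = -23/5, C2 = -47/10.

y = 3*exp(-4*x)/5 - 47*exp(-3*x)*sin(2*x)/10 - 23*cos(2*x)*exp(-3*x)/5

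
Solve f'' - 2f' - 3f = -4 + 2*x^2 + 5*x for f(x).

Characteristic equation r² - 2r - 3 = 0 factors as (r + 1)(r - 3) = 0, so r = -1, 3.
Hence f_h = C1*exp(-x) + C2*exp(3*x).
For the particular solution try f_p = A0 + A1*x + A2*x^2. Substituting and matching coefficients of each power of x gives A0 = 38/27, A1 = -7/9, A2 = -2/3, so f_p = 38/27 - 7*x/9 - 2*x^2/3.

f = 38/27 - 7*x/9 - 2*x**2/3 + C1*exp(-x) + C2*exp(3*x)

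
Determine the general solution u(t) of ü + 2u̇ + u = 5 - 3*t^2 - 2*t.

u = -9 - 3*t**2 + 10*t + C1*exp(-t) + C2*t*exp(-t)

Characteristic equation r² + 2r + 1 = 0 has discriminant (2)² - 4·(1) = 0, so r = -1 is a repeated root.
Hence u_h = (C1 + C2*t)*exp(-t).
For the particular solution try u_p = A0 + A1*t + A2*t^2. Substituting and matching coefficients of each power of t gives A0 = -9, A1 = 10, A2 = -3, so u_p = -9 - 3*t^2 + 10*t.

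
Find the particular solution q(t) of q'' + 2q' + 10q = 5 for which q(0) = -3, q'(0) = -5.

Characteristic equation r² + 2r + 10 = 0 has discriminant (2)² - 4·(10) = -36 < 0, so r = -1 ± 3i.
Hence q_h = C1*cos(3*t)*exp(-t) + C2*exp(-t)*sin(3*t).
For the particular solution try q_p = A0. Substituting and matching coefficients of each power of t gives A0 = 1/2, so q_p = 1/2.
General solution: q = 1/2 + C1*cos(3*t)*exp(-t) + C2*exp(-t)*sin(3*t).
Apply the initial conditions: q(0) = 1/2 + C1 = -3 and q'(0) = -C1 + 3*C2 = -5. Solving gives C1 = -7/2, C2 = -17/6.

q = 1/2 - 17*exp(-t)*sin(3*t)/6 - 7*cos(3*t)*exp(-t)/2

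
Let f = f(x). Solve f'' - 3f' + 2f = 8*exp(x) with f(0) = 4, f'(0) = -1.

f = 3*exp(2*x) - 8*x*exp(x) + exp(x)

Characteristic equation r² - 3r + 2 = 0 factors as (r - 2)(r - 1) = 0, so r = 2, 1.
Hence f_h = C1*exp(2*x) + C2*exp(x).
Since exp(x) solves the homogeneous equation (r = 1 is a root of multiplicity 1), multiply the trial by x. Try f_p = A*x*exp(x). Substituting into the equation and dividing by exp(x) gives A = -8, so f_p = -8*x*exp(x).
General solution: f = C1*exp(2*x) + C2*exp(x) - 8*x*exp(x).
Apply the initial conditions: f(0) = C1 + C2 = 4 and f'(0) = -8 + C2 + 2*C1 = -1. Solving gives C1 = 3, C2 = 1.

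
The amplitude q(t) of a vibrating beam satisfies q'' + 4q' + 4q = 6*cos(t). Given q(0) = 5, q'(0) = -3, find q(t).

Characteristic equation r² + 4r + 4 = 0 has discriminant (4)² - 4·(4) = 0, so r = -2 is a repeated root.
Hence q_h = (C1 + C2*t)*exp(-2*t).
Try q_p = A*cos(t) + B*sin(t). Substituting and equating the coefficients of cos(t) and sin(t) gives A = 18/25, B = 24/25, so q_p = 18*cos(t)/25 + 24*sin(t)/25.
General solution: q = 18*cos(t)/25 + 24*sin(t)/25 + C1*exp(-2*t) + C2*t*exp(-2*t).
Apply the initial conditions: q(0) = 18/25 + C1 = 5 and q'(0) = 24/25 + C2 - 2*C1 = -3. Solving gives C1 = 107/25, C2 = 23/5.

q = 18*cos(t)/25 + 24*sin(t)/25 + 107*exp(-2*t)/25 + 23*t*exp(-2*t)/5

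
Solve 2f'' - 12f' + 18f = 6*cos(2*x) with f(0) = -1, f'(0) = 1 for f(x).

f = -184*exp(3*x)/169 - 36*sin(2*x)/169 + 15*cos(2*x)/169 + 61*x*exp(3*x)/13

Divide through by 2: f'' - 6f' + 9f = 3*cos(2*x).
Characteristic equation r² - 6r + 9 = 0 has discriminant (-6)² - 4·(9) = 0, so r = 3 is a repeated root.
Hence f_h = (C1 + C2*x)*exp(3*x).
Try f_p = A*cos(2*x) + B*sin(2*x). Substituting and equating the coefficients of cos(2x) and sin(2x) gives A = 15/169, B = -36/169, so f_p = -36*sin(2*x)/169 + 15*cos(2*x)/169.
General solution: f = -36*sin(2*x)/169 + 15*cos(2*x)/169 + C1*exp(3*x) + C2*x*exp(3*x).
Apply the initial conditions: f(0) = 15/169 + C1 = -1 and f'(0) = -72/169 + C2 + 3*C1 = 1. Solving gives C1 = -184/169, C2 = 61/13.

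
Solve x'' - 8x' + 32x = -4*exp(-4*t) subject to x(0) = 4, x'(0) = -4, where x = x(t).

x = -exp(-4*t)/20 - 51*exp(4*t)*sin(4*t)/10 + 81*cos(4*t)*exp(4*t)/20

Characteristic equation r² - 8r + 32 = 0 has discriminant (-8)² - 4·(32) = -64 < 0, so r = 4 ± 4i.
Hence x_h = C1*cos(4*t)*exp(4*t) + C2*exp(4*t)*sin(4*t).
Try x_p = A*exp(-4*t). Substituting into the equation and dividing by exp(-4*t) gives A = -1/20, so x_p = -exp(-4*t)/20.
General solution: x = -exp(-4*t)/20 + C1*cos(4*t)*exp(4*t) + C2*exp(4*t)*sin(4*t).
Apply the initial conditions: x(0) = -1/20 + C1 = 4 and x'(0) = 1/5 + 4*C1 + 4*C2 = -4. Solving gives C1 = 81/20, C2 = -51/10.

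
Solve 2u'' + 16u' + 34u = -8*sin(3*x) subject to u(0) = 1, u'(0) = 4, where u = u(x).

Divide through by 2: u'' + 8u' + 17u = -4*sin(3*x).
Characteristic equation r² + 8r + 17 = 0 has discriminant (8)² - 4·(17) = -4 < 0, so r = -4 ± i.
Hence u_h = C1*cos(x)*exp(-4*x) + C2*exp(-4*x)*sin(x).
Try u_p = A*cos(3*x) + B*sin(3*x). Substituting and equating the coefficients of cos(3x) and sin(3x) gives A = 3/20, B = -1/20, so u_p = -sin(3*x)/20 + 3*cos(3*x)/20.
General solution: u = -sin(3*x)/20 + 3*cos(3*x)/20 + C1*cos(x)*exp(-4*x) + C2*exp(-4*x)*sin(x).
Apply the initial conditions: u(0) = 3/20 + C1 = 1 and u'(0) = -3/20 + C2 - 4*C1 = 4. Solving gives C1 = 17/20, C2 = 151/20.

u = -sin(3*x)/20 + 3*cos(3*x)/20 + 17*cos(x)*exp(-4*x)/20 + 151*exp(-4*x)*sin(x)/20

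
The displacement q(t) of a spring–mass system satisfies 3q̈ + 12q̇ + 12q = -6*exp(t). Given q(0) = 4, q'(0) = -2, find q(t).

Divide through by 3: q'' + 4q' + 4q = -2*exp(t).
Characteristic equation r² + 4r + 4 = 0 has discriminant (4)² - 4·(4) = 0, so r = -2 is a repeated root.
Hence q_h = (C1 + C2*t)*exp(-2*t).
Try q_p = A*exp(t). Substituting into the equation and dividing by exp(t) gives A = -2/9, so q_p = -2*exp(t)/9.
General solution: q = -2*exp(t)/9 + C1*exp(-2*t) + C2*t*exp(-2*t).
Apply the initial conditions: q(0) = -2/9 + C1 = 4 and q'(0) = -2/9 + C2 - 2*C1 = -2. Solving gives C1 = 38/9, C2 = 20/3.

q = -2*exp(t)/9 + 38*exp(-2*t)/9 + 20*t*exp(-2*t)/3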